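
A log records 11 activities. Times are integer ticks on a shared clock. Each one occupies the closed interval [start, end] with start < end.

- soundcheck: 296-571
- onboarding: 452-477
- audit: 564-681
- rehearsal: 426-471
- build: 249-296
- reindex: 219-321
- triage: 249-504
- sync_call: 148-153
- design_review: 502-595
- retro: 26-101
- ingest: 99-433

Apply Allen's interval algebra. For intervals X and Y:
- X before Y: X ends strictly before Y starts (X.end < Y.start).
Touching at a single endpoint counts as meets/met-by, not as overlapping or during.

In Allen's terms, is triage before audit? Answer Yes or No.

triage = [249, 504], audit = [564, 681].
Actual relation of triage to audit: before.
Asked whether 'before' holds → Yes.

Yes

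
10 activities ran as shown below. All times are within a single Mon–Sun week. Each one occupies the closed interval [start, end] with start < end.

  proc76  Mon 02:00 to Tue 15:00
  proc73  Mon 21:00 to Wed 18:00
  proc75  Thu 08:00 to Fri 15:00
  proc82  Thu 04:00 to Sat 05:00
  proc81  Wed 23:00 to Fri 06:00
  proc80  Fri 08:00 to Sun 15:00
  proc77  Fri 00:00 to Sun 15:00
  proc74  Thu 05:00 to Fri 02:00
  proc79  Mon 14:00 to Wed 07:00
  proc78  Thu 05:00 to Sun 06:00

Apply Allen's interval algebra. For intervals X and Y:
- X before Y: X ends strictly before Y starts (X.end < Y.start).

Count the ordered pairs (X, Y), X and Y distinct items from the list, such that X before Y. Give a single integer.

23

Checking all 90 ordered pairs for relation 'before'; matching pairs in alphabetical order:
(proc73, proc74): proc73 before proc74 ✓
(proc73, proc75): proc73 before proc75 ✓
(proc73, proc77): proc73 before proc77 ✓
(proc73, proc78): proc73 before proc78 ✓
(proc73, proc80): proc73 before proc80 ✓
(proc73, proc81): proc73 before proc81 ✓
(proc73, proc82): proc73 before proc82 ✓
(proc74, proc80): proc74 before proc80 ✓
(proc76, proc74): proc76 before proc74 ✓
(proc76, proc75): proc76 before proc75 ✓
(proc76, proc77): proc76 before proc77 ✓
(proc76, proc78): proc76 before proc78 ✓
(proc76, proc80): proc76 before proc80 ✓
(proc76, proc81): proc76 before proc81 ✓
(proc76, proc82): proc76 before proc82 ✓
(proc79, proc74): proc79 before proc74 ✓
(proc79, proc75): proc79 before proc75 ✓
(proc79, proc77): proc79 before proc77 ✓
(proc79, proc78): proc79 before proc78 ✓
(proc79, proc80): proc79 before proc80 ✓
(proc79, proc81): proc79 before proc81 ✓
(proc79, proc82): proc79 before proc82 ✓
(proc81, proc80): proc81 before proc80 ✓
Count: 23.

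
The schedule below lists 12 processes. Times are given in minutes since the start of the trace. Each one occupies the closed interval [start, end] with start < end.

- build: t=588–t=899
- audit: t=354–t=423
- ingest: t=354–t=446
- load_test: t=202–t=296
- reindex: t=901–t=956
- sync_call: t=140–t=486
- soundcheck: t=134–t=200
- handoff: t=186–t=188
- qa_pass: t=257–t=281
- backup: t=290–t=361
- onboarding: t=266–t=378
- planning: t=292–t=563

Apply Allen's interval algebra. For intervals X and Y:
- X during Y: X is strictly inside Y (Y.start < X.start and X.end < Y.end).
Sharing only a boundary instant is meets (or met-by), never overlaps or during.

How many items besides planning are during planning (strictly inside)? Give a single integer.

Target planning = [t=292, t=563].
audit [t=354, t=423] → during → counts.
backup [t=290, t=361] → overlaps → no.
build [t=588, t=899] → after → no.
handoff [t=186, t=188] → before → no.
ingest [t=354, t=446] → during → counts.
load_test [t=202, t=296] → overlaps → no.
onboarding [t=266, t=378] → overlaps → no.
qa_pass [t=257, t=281] → before → no.
reindex [t=901, t=956] → after → no.
soundcheck [t=134, t=200] → before → no.
sync_call [t=140, t=486] → overlaps → no.
Total: 2.

2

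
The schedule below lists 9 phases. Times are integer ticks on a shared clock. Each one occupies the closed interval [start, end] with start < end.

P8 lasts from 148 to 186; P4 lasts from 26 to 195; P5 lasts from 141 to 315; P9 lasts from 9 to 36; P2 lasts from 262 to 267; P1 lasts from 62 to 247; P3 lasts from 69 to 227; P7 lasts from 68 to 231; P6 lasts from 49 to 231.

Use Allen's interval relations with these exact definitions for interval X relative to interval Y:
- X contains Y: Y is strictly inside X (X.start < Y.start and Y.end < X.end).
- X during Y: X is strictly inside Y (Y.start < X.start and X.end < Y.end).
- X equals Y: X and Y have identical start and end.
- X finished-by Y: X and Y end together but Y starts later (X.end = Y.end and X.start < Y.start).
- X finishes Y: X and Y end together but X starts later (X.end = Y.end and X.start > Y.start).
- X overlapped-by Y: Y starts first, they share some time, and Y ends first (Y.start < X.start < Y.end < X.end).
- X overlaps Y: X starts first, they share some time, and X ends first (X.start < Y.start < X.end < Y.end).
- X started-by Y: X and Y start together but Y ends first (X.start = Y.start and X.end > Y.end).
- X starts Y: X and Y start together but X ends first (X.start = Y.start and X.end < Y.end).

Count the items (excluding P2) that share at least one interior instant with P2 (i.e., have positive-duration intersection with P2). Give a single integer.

1

Target P2 = [262, 267].
P1 [62, 247] → before → no.
P3 [69, 227] → before → no.
P4 [26, 195] → before → no.
P5 [141, 315] → contains → counts.
P6 [49, 231] → before → no.
P7 [68, 231] → before → no.
P8 [148, 186] → before → no.
P9 [9, 36] → before → no.
Total: 1.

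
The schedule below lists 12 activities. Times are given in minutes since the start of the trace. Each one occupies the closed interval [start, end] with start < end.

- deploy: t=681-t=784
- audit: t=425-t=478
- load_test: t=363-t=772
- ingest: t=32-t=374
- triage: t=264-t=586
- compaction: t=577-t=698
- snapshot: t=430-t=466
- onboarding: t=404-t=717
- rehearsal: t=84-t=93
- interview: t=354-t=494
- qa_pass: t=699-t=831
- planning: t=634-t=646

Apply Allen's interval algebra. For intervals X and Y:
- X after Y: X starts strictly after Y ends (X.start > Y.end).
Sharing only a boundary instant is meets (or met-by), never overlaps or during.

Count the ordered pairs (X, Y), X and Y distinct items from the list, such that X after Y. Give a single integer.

Checking all 132 ordered pairs for relation 'after'; matching pairs in alphabetical order:
(audit, ingest): audit after ingest ✓
(audit, rehearsal): audit after rehearsal ✓
(compaction, audit): compaction after audit ✓
(compaction, ingest): compaction after ingest ✓
(compaction, interview): compaction after interview ✓
(compaction, rehearsal): compaction after rehearsal ✓
(compaction, snapshot): compaction after snapshot ✓
(deploy, audit): deploy after audit ✓
(deploy, ingest): deploy after ingest ✓
(deploy, interview): deploy after interview ✓
(deploy, planning): deploy after planning ✓
(deploy, rehearsal): deploy after rehearsal ✓
(deploy, snapshot): deploy after snapshot ✓
(deploy, triage): deploy after triage ✓
(interview, rehearsal): interview after rehearsal ✓
(load_test, rehearsal): load_test after rehearsal ✓
(onboarding, ingest): onboarding after ingest ✓
(onboarding, rehearsal): onboarding after rehearsal ✓
(planning, audit): planning after audit ✓
(planning, ingest): planning after ingest ✓
(planning, interview): planning after interview ✓
(planning, rehearsal): planning after rehearsal ✓
(planning, snapshot): planning after snapshot ✓
(planning, triage): planning after triage ✓
... plus 11 further pairs not listed.
Count: 35.

35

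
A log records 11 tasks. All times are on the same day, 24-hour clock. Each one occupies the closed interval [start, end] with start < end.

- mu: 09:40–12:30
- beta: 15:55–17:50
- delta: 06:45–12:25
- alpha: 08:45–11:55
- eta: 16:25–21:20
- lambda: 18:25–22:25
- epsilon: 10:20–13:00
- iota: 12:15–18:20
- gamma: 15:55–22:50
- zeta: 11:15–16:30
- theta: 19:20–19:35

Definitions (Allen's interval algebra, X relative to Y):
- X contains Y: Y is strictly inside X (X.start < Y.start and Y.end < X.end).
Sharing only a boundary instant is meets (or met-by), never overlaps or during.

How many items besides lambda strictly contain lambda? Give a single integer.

1

Target lambda = [18:25, 22:25].
alpha [08:45, 11:55] → before → no.
beta [15:55, 17:50] → before → no.
delta [06:45, 12:25] → before → no.
epsilon [10:20, 13:00] → before → no.
eta [16:25, 21:20] → overlaps → no.
gamma [15:55, 22:50] → contains → counts.
iota [12:15, 18:20] → before → no.
mu [09:40, 12:30] → before → no.
theta [19:20, 19:35] → during → no.
zeta [11:15, 16:30] → before → no.
Total: 1.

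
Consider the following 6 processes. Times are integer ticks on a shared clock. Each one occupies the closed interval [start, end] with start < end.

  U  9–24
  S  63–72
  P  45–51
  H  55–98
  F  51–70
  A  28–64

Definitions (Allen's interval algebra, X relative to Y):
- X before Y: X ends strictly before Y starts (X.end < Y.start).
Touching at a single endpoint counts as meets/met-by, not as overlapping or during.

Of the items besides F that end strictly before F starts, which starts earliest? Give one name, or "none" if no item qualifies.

Target F = [51, 70].
A [28, 64] → overlaps → excluded.
H [55, 98] → overlapped-by → excluded.
P [45, 51] → meets → excluded.
S [63, 72] → overlapped-by → excluded.
U [9, 24] → before → candidate.
Among candidates, earliest start is 9 → U.

U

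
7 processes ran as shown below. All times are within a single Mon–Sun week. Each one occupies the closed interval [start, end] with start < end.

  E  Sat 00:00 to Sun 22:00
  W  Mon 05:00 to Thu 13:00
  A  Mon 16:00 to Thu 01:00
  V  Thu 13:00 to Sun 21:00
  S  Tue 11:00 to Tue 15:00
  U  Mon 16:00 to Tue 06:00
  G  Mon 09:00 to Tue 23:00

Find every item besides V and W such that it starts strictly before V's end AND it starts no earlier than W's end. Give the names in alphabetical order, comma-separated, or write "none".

Conditions: its start is strictly before V's end (X.start < Sun 21:00) AND its start is no earlier than W's end (X.start >= Thu 13:00).
A: start Mon 16:00 < Sun 21:00? ✓; start Mon 16:00 >= Thu 13:00? ✗ → no.
E: start Sat 00:00 < Sun 21:00? ✓; start Sat 00:00 >= Thu 13:00? ✓ → yes.
G: start Mon 09:00 < Sun 21:00? ✓; start Mon 09:00 >= Thu 13:00? ✗ → no.
S: start Tue 11:00 < Sun 21:00? ✓; start Tue 11:00 >= Thu 13:00? ✗ → no.
U: start Mon 16:00 < Sun 21:00? ✓; start Mon 16:00 >= Thu 13:00? ✗ → no.
Result: E.

E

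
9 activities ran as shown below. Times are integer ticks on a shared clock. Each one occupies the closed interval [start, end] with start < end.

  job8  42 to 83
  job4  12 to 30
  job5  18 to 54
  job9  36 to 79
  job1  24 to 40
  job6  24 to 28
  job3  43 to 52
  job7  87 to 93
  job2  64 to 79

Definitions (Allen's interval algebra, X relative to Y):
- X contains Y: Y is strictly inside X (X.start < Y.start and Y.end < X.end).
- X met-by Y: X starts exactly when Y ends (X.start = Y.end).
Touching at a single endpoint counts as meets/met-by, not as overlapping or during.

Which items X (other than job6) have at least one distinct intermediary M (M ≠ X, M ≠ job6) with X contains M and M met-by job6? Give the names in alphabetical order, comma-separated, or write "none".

Target job6 = [24, 28].
Intermediaries M with M met-by job6: none.
Union: none.

none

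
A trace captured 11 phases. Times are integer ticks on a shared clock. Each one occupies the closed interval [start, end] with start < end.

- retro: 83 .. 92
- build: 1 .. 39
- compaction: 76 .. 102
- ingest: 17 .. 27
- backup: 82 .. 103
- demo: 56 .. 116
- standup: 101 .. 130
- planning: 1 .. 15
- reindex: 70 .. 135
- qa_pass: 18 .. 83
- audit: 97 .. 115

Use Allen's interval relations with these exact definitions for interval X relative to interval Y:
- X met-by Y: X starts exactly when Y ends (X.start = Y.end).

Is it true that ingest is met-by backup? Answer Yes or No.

ingest = [17, 27], backup = [82, 103].
Actual relation of ingest to backup: before.
Asked whether 'met-by' holds → No.

No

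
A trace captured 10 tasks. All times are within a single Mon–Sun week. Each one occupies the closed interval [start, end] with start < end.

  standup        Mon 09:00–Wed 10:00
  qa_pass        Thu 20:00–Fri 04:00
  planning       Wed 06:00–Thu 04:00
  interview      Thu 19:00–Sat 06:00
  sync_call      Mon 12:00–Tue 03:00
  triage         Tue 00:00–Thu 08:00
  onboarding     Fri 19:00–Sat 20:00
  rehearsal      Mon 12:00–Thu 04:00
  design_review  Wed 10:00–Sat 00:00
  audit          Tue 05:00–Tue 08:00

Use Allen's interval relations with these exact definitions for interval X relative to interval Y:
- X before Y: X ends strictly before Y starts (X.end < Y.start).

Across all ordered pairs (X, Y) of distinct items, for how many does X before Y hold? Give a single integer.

24

Checking all 90 ordered pairs for relation 'before'; matching pairs in alphabetical order:
(audit, design_review): audit before design_review ✓
(audit, interview): audit before interview ✓
(audit, onboarding): audit before onboarding ✓
(audit, planning): audit before planning ✓
(audit, qa_pass): audit before qa_pass ✓
(planning, interview): planning before interview ✓
(planning, onboarding): planning before onboarding ✓
(planning, qa_pass): planning before qa_pass ✓
(qa_pass, onboarding): qa_pass before onboarding ✓
(rehearsal, interview): rehearsal before interview ✓
(rehearsal, onboarding): rehearsal before onboarding ✓
(rehearsal, qa_pass): rehearsal before qa_pass ✓
(standup, interview): standup before interview ✓
(standup, onboarding): standup before onboarding ✓
(standup, qa_pass): standup before qa_pass ✓
(sync_call, audit): sync_call before audit ✓
(sync_call, design_review): sync_call before design_review ✓
(sync_call, interview): sync_call before interview ✓
(sync_call, onboarding): sync_call before onboarding ✓
(sync_call, planning): sync_call before planning ✓
(sync_call, qa_pass): sync_call before qa_pass ✓
(triage, interview): triage before interview ✓
(triage, onboarding): triage before onboarding ✓
(triage, qa_pass): triage before qa_pass ✓
Count: 24.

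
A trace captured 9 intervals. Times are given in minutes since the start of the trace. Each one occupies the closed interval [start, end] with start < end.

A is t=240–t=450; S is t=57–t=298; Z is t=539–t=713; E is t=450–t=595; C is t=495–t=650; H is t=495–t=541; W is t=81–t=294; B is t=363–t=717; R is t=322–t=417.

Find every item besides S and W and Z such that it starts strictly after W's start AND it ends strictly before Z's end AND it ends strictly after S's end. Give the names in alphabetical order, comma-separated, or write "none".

A, C, E, H, R

Conditions: its start is strictly after W's start (X.start > t=81) AND its end is strictly before Z's end (X.end < t=713) AND its end is strictly after S's end (X.end > t=298).
A: start t=240 > t=81? ✓; end t=450 < t=713? ✓; end t=450 > t=298? ✓ → yes.
B: start t=363 > t=81? ✓; end t=717 < t=713? ✗; end t=717 > t=298? ✓ → no.
C: start t=495 > t=81? ✓; end t=650 < t=713? ✓; end t=650 > t=298? ✓ → yes.
E: start t=450 > t=81? ✓; end t=595 < t=713? ✓; end t=595 > t=298? ✓ → yes.
H: start t=495 > t=81? ✓; end t=541 < t=713? ✓; end t=541 > t=298? ✓ → yes.
R: start t=322 > t=81? ✓; end t=417 < t=713? ✓; end t=417 > t=298? ✓ → yes.
Result: A, C, E, H, R.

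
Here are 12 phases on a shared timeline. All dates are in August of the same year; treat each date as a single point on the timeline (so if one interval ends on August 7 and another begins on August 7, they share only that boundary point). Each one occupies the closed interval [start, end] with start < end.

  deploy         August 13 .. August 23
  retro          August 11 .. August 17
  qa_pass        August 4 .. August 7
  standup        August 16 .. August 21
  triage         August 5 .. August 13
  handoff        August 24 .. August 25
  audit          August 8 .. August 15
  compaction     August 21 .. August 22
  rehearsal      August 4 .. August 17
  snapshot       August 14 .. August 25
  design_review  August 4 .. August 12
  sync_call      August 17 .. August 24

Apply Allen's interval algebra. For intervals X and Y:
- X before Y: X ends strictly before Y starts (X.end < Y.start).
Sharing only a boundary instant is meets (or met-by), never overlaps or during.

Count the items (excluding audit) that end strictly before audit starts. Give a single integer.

Target audit = [August 8, August 15].
compaction [August 21, August 22] → after → no.
deploy [August 13, August 23] → overlapped-by → no.
design_review [August 4, August 12] → overlaps → no.
handoff [August 24, August 25] → after → no.
qa_pass [August 4, August 7] → before → counts.
rehearsal [August 4, August 17] → contains → no.
retro [August 11, August 17] → overlapped-by → no.
snapshot [August 14, August 25] → overlapped-by → no.
standup [August 16, August 21] → after → no.
sync_call [August 17, August 24] → after → no.
triage [August 5, August 13] → overlaps → no.
Total: 1.

1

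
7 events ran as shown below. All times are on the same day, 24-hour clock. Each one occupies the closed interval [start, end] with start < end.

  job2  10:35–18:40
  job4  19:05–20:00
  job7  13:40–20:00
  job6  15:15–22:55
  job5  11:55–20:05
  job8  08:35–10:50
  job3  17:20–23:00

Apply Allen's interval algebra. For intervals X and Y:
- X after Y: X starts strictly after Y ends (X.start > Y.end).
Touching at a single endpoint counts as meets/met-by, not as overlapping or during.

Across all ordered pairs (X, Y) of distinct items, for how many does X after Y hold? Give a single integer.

6

Checking all 42 ordered pairs for relation 'after'; matching pairs in alphabetical order:
(job3, job8): job3 after job8 ✓
(job4, job2): job4 after job2 ✓
(job4, job8): job4 after job8 ✓
(job5, job8): job5 after job8 ✓
(job6, job8): job6 after job8 ✓
(job7, job8): job7 after job8 ✓
Count: 6.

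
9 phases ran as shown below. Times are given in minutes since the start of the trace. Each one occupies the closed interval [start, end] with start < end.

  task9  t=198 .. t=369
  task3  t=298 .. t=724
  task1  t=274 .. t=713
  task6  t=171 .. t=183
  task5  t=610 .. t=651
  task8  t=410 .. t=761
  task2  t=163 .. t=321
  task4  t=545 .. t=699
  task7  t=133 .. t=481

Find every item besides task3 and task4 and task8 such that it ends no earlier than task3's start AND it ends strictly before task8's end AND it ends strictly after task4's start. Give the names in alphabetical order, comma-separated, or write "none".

task1, task5

Conditions: its end is no earlier than task3's start (X.end >= t=298) AND its end is strictly before task8's end (X.end < t=761) AND its end is strictly after task4's start (X.end > t=545).
task1: end t=713 >= t=298? ✓; end t=713 < t=761? ✓; end t=713 > t=545? ✓ → yes.
task2: end t=321 >= t=298? ✓; end t=321 < t=761? ✓; end t=321 > t=545? ✗ → no.
task5: end t=651 >= t=298? ✓; end t=651 < t=761? ✓; end t=651 > t=545? ✓ → yes.
task6: end t=183 >= t=298? ✗; end t=183 < t=761? ✓; end t=183 > t=545? ✗ → no.
task7: end t=481 >= t=298? ✓; end t=481 < t=761? ✓; end t=481 > t=545? ✗ → no.
task9: end t=369 >= t=298? ✓; end t=369 < t=761? ✓; end t=369 > t=545? ✗ → no.
Result: task1, task5.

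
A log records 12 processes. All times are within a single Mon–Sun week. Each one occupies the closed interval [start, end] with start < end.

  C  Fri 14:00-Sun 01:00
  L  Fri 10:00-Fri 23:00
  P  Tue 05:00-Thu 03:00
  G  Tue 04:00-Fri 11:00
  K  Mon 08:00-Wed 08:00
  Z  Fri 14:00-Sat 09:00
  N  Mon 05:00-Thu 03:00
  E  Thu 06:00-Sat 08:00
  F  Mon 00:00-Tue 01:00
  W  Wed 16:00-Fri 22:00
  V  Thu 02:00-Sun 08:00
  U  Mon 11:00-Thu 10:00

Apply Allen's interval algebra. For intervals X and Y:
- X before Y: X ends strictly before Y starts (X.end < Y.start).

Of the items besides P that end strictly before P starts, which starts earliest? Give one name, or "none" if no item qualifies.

F

Target P = [Tue 05:00, Thu 03:00].
C [Fri 14:00, Sun 01:00] → after → excluded.
E [Thu 06:00, Sat 08:00] → after → excluded.
F [Mon 00:00, Tue 01:00] → before → candidate.
G [Tue 04:00, Fri 11:00] → contains → excluded.
K [Mon 08:00, Wed 08:00] → overlaps → excluded.
L [Fri 10:00, Fri 23:00] → after → excluded.
N [Mon 05:00, Thu 03:00] → finished-by → excluded.
U [Mon 11:00, Thu 10:00] → contains → excluded.
V [Thu 02:00, Sun 08:00] → overlapped-by → excluded.
W [Wed 16:00, Fri 22:00] → overlapped-by → excluded.
Z [Fri 14:00, Sat 09:00] → after → excluded.
Among candidates, earliest start is Mon 00:00 → F.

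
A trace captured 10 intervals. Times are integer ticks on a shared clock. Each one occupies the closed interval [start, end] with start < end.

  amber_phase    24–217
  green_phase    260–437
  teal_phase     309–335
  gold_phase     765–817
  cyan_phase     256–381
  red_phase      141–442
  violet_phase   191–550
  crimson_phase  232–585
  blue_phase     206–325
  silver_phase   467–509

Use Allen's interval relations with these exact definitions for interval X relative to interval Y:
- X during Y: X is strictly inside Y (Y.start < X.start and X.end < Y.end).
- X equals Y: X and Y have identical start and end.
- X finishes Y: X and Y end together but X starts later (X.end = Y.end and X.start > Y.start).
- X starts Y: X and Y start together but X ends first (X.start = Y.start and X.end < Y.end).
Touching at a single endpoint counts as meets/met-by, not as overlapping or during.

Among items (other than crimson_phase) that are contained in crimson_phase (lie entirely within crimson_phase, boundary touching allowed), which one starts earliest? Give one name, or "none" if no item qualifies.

cyan_phase

Target crimson_phase = [232, 585].
amber_phase [24, 217] → before → excluded.
blue_phase [206, 325] → overlaps → excluded.
cyan_phase [256, 381] → during → candidate.
gold_phase [765, 817] → after → excluded.
green_phase [260, 437] → during → candidate.
red_phase [141, 442] → overlaps → excluded.
silver_phase [467, 509] → during → candidate.
teal_phase [309, 335] → during → candidate.
violet_phase [191, 550] → overlaps → excluded.
Among candidates, earliest start is 256 → cyan_phase.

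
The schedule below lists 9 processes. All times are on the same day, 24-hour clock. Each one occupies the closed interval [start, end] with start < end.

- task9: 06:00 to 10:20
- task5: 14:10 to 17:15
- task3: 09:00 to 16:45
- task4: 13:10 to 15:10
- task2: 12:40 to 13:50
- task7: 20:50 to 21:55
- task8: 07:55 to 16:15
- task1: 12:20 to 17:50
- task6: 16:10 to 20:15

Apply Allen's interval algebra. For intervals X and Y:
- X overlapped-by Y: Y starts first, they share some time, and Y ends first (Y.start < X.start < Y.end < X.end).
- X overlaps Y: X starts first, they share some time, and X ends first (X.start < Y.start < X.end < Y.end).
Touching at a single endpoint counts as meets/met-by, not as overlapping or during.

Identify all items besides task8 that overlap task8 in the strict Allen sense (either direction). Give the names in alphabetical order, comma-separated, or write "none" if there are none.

Target task8 = [07:55, 16:15].
task1 [12:20, 17:50] → overlapped-by → yes.
task2 [12:40, 13:50] → during → no.
task3 [09:00, 16:45] → overlapped-by → yes.
task4 [13:10, 15:10] → during → no.
task5 [14:10, 17:15] → overlapped-by → yes.
task6 [16:10, 20:15] → overlapped-by → yes.
task7 [20:50, 21:55] → after → no.
task9 [06:00, 10:20] → overlaps → yes.
Result: task1, task3, task5, task6, task9.

task1, task3, task5, task6, task9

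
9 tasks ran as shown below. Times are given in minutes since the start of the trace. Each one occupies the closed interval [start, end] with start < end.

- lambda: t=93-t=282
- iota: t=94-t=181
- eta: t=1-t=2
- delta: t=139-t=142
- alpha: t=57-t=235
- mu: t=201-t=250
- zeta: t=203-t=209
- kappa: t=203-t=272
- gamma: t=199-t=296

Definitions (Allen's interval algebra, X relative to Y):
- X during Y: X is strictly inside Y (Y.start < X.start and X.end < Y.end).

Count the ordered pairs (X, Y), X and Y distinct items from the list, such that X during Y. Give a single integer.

Checking all 72 ordered pairs for relation 'during'; matching pairs in alphabetical order:
(delta, alpha): delta during alpha ✓
(delta, iota): delta during iota ✓
(delta, lambda): delta during lambda ✓
(iota, alpha): iota during alpha ✓
(iota, lambda): iota during lambda ✓
(kappa, gamma): kappa during gamma ✓
(kappa, lambda): kappa during lambda ✓
(mu, gamma): mu during gamma ✓
(mu, lambda): mu during lambda ✓
(zeta, alpha): zeta during alpha ✓
(zeta, gamma): zeta during gamma ✓
(zeta, lambda): zeta during lambda ✓
(zeta, mu): zeta during mu ✓
Count: 13.

13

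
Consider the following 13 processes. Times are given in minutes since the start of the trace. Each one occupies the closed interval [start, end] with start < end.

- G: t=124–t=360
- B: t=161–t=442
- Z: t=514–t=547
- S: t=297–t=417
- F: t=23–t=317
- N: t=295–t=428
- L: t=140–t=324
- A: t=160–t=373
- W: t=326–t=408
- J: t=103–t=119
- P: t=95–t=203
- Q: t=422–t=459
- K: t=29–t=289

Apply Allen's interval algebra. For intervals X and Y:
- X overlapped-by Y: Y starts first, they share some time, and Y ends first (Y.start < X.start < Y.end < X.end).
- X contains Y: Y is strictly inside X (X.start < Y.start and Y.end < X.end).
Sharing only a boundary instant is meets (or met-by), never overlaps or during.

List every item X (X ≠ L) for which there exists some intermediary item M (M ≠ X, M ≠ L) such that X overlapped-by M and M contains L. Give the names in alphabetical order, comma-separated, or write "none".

A, B, N, S, W

Target L = [t=140, t=324].
Intermediaries M with M contains L: G.
Via G — items with X overlapped-by G: A, B, N, S, W.
Union: A, B, N, S, W.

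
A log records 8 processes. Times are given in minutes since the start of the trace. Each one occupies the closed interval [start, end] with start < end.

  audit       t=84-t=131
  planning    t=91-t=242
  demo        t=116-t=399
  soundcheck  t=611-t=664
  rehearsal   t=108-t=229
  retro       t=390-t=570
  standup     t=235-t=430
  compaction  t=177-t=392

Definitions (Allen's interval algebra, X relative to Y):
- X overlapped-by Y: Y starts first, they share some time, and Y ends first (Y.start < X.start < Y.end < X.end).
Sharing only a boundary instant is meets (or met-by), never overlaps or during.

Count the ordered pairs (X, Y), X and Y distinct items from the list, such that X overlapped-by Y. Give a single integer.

Checking all 56 ordered pairs for relation 'overlapped-by'; matching pairs in alphabetical order:
(compaction, planning): compaction overlapped-by planning ✓
(compaction, rehearsal): compaction overlapped-by rehearsal ✓
(demo, audit): demo overlapped-by audit ✓
(demo, planning): demo overlapped-by planning ✓
(demo, rehearsal): demo overlapped-by rehearsal ✓
(planning, audit): planning overlapped-by audit ✓
(rehearsal, audit): rehearsal overlapped-by audit ✓
(retro, compaction): retro overlapped-by compaction ✓
(retro, demo): retro overlapped-by demo ✓
(retro, standup): retro overlapped-by standup ✓
(standup, compaction): standup overlapped-by compaction ✓
(standup, demo): standup overlapped-by demo ✓
(standup, planning): standup overlapped-by planning ✓
Count: 13.

13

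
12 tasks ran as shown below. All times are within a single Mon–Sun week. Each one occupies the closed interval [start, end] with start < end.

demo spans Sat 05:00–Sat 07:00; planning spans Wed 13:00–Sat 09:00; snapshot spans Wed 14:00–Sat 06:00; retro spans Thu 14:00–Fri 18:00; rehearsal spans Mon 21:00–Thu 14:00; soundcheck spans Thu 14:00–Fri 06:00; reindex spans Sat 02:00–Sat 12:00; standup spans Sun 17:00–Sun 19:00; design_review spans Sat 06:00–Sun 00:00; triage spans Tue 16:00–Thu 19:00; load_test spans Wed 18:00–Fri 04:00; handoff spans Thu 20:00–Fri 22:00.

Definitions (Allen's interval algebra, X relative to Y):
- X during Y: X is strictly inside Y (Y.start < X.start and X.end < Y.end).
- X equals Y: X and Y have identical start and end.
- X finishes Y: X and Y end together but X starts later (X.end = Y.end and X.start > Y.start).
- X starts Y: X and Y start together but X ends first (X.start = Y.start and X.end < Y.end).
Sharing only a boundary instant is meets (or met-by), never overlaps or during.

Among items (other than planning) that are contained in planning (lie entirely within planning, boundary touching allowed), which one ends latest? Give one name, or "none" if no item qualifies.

demo

Target planning = [Wed 13:00, Sat 09:00].
demo [Sat 05:00, Sat 07:00] → during → candidate.
design_review [Sat 06:00, Sun 00:00] → overlapped-by → excluded.
handoff [Thu 20:00, Fri 22:00] → during → candidate.
load_test [Wed 18:00, Fri 04:00] → during → candidate.
rehearsal [Mon 21:00, Thu 14:00] → overlaps → excluded.
reindex [Sat 02:00, Sat 12:00] → overlapped-by → excluded.
retro [Thu 14:00, Fri 18:00] → during → candidate.
snapshot [Wed 14:00, Sat 06:00] → during → candidate.
soundcheck [Thu 14:00, Fri 06:00] → during → candidate.
standup [Sun 17:00, Sun 19:00] → after → excluded.
triage [Tue 16:00, Thu 19:00] → overlaps → excluded.
Among candidates, latest end is Sat 07:00 → demo.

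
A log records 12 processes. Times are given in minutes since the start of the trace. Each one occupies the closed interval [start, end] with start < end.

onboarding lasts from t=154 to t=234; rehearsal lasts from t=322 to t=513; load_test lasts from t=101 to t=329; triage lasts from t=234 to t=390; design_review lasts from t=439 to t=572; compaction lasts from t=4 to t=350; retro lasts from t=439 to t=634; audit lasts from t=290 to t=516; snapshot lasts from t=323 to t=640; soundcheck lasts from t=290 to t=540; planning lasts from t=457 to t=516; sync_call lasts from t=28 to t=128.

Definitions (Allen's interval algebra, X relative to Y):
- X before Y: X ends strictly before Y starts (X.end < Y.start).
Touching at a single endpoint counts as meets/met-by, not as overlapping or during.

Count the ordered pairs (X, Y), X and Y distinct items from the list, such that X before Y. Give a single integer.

25

Checking all 132 ordered pairs for relation 'before'; matching pairs in alphabetical order:
(compaction, design_review): compaction before design_review ✓
(compaction, planning): compaction before planning ✓
(compaction, retro): compaction before retro ✓
(load_test, design_review): load_test before design_review ✓
(load_test, planning): load_test before planning ✓
(load_test, retro): load_test before retro ✓
(onboarding, audit): onboarding before audit ✓
(onboarding, design_review): onboarding before design_review ✓
(onboarding, planning): onboarding before planning ✓
(onboarding, rehearsal): onboarding before rehearsal ✓
(onboarding, retro): onboarding before retro ✓
(onboarding, snapshot): onboarding before snapshot ✓
(onboarding, soundcheck): onboarding before soundcheck ✓
(sync_call, audit): sync_call before audit ✓
(sync_call, design_review): sync_call before design_review ✓
(sync_call, onboarding): sync_call before onboarding ✓
(sync_call, planning): sync_call before planning ✓
(sync_call, rehearsal): sync_call before rehearsal ✓
(sync_call, retro): sync_call before retro ✓
(sync_call, snapshot): sync_call before snapshot ✓
(sync_call, soundcheck): sync_call before soundcheck ✓
(sync_call, triage): sync_call before triage ✓
(triage, design_review): triage before design_review ✓
(triage, planning): triage before planning ✓
... plus 1 further pairs not listed.
Count: 25.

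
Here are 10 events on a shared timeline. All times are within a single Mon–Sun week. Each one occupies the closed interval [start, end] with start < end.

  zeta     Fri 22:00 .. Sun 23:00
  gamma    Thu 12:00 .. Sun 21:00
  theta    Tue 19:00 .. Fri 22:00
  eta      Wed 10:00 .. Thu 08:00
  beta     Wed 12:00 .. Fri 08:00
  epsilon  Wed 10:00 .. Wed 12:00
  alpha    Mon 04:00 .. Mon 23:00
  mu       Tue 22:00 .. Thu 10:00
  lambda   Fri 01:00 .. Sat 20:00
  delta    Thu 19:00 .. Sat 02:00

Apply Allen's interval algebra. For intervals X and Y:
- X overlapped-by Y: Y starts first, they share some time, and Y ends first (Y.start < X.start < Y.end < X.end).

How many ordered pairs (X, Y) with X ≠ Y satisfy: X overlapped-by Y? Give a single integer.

12

Checking all 90 ordered pairs for relation 'overlapped-by'; matching pairs in alphabetical order:
(beta, eta): beta overlapped-by eta ✓
(beta, mu): beta overlapped-by mu ✓
(delta, beta): delta overlapped-by beta ✓
(delta, theta): delta overlapped-by theta ✓
(gamma, beta): gamma overlapped-by beta ✓
(gamma, theta): gamma overlapped-by theta ✓
(lambda, beta): lambda overlapped-by beta ✓
(lambda, delta): lambda overlapped-by delta ✓
(lambda, theta): lambda overlapped-by theta ✓
(zeta, delta): zeta overlapped-by delta ✓
(zeta, gamma): zeta overlapped-by gamma ✓
(zeta, lambda): zeta overlapped-by lambda ✓
Count: 12.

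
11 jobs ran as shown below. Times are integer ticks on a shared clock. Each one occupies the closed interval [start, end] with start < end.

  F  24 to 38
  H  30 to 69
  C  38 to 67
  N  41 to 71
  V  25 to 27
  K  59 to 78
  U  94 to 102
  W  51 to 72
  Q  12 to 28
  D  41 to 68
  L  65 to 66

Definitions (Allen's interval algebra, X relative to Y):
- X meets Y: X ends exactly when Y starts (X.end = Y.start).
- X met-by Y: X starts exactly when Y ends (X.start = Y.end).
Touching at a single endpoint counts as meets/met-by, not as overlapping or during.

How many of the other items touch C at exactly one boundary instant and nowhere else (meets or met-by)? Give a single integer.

1

Target C = [38, 67].
D [41, 68] → overlapped-by → no.
F [24, 38] → meets → counts.
H [30, 69] → contains → no.
K [59, 78] → overlapped-by → no.
L [65, 66] → during → no.
N [41, 71] → overlapped-by → no.
Q [12, 28] → before → no.
U [94, 102] → after → no.
V [25, 27] → before → no.
W [51, 72] → overlapped-by → no.
Total: 1.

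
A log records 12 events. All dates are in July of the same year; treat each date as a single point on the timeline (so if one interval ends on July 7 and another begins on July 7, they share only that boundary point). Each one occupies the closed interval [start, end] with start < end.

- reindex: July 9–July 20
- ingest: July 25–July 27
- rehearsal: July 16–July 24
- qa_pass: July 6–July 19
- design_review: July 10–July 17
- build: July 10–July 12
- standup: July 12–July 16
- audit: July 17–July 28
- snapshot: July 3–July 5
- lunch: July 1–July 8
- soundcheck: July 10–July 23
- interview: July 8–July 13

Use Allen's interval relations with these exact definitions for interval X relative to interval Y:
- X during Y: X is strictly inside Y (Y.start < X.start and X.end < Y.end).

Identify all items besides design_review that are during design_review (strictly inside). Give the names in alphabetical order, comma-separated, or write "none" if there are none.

Target design_review = [July 10, July 17].
audit [July 17, July 28] → met-by → no.
build [July 10, July 12] → starts → no.
ingest [July 25, July 27] → after → no.
interview [July 8, July 13] → overlaps → no.
lunch [July 1, July 8] → before → no.
qa_pass [July 6, July 19] → contains → no.
rehearsal [July 16, July 24] → overlapped-by → no.
reindex [July 9, July 20] → contains → no.
snapshot [July 3, July 5] → before → no.
soundcheck [July 10, July 23] → started-by → no.
standup [July 12, July 16] → during → yes.
Result: standup.

standup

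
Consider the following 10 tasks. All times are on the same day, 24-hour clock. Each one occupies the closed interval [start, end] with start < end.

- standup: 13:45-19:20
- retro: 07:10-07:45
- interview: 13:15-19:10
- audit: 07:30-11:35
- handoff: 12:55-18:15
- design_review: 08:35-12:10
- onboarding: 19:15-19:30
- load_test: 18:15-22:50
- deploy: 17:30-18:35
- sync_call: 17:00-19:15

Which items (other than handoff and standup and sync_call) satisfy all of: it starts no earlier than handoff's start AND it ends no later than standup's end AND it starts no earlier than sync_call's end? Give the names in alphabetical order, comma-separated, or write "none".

Conditions: its start is no earlier than handoff's start (X.start >= 12:55) AND its end is no later than standup's end (X.end <= 19:20) AND its start is no earlier than sync_call's end (X.start >= 19:15).
audit: start 07:30 >= 12:55? ✗; end 11:35 <= 19:20? ✓; start 07:30 >= 19:15? ✗ → no.
deploy: start 17:30 >= 12:55? ✓; end 18:35 <= 19:20? ✓; start 17:30 >= 19:15? ✗ → no.
design_review: start 08:35 >= 12:55? ✗; end 12:10 <= 19:20? ✓; start 08:35 >= 19:15? ✗ → no.
interview: start 13:15 >= 12:55? ✓; end 19:10 <= 19:20? ✓; start 13:15 >= 19:15? ✗ → no.
load_test: start 18:15 >= 12:55? ✓; end 22:50 <= 19:20? ✗; start 18:15 >= 19:15? ✗ → no.
onboarding: start 19:15 >= 12:55? ✓; end 19:30 <= 19:20? ✗; start 19:15 >= 19:15? ✓ → no.
retro: start 07:10 >= 12:55? ✗; end 07:45 <= 19:20? ✓; start 07:10 >= 19:15? ✗ → no.
Result: none.

none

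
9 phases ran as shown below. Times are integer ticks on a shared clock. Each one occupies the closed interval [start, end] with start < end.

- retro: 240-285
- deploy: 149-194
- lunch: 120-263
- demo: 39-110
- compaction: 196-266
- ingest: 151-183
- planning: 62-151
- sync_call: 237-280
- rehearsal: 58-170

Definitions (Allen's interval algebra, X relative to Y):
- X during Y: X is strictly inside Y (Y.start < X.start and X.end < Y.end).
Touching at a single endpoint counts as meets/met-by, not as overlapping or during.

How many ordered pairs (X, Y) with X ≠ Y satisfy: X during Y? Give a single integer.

4

Checking all 72 ordered pairs for relation 'during'; matching pairs in alphabetical order:
(deploy, lunch): deploy during lunch ✓
(ingest, deploy): ingest during deploy ✓
(ingest, lunch): ingest during lunch ✓
(planning, rehearsal): planning during rehearsal ✓
Count: 4.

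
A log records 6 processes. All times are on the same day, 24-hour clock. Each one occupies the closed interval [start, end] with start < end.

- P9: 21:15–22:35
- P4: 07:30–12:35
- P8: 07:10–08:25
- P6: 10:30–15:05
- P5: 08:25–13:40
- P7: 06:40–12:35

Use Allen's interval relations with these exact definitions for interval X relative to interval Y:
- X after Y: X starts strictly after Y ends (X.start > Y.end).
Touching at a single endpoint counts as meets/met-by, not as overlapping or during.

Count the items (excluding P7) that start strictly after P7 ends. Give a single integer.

1

Target P7 = [06:40, 12:35].
P4 [07:30, 12:35] → finishes → no.
P5 [08:25, 13:40] → overlapped-by → no.
P6 [10:30, 15:05] → overlapped-by → no.
P8 [07:10, 08:25] → during → no.
P9 [21:15, 22:35] → after → counts.
Total: 1.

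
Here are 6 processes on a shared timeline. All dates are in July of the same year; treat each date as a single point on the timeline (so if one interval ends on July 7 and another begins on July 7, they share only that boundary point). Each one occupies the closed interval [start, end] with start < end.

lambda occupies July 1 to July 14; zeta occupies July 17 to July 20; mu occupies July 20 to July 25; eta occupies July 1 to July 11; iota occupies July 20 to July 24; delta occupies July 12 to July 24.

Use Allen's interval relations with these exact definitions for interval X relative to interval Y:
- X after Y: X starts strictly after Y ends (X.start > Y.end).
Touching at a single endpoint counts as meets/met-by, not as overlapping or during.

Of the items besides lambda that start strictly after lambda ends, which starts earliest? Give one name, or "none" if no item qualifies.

zeta

Target lambda = [July 1, July 14].
delta [July 12, July 24] → overlapped-by → excluded.
eta [July 1, July 11] → starts → excluded.
iota [July 20, July 24] → after → candidate.
mu [July 20, July 25] → after → candidate.
zeta [July 17, July 20] → after → candidate.
Among candidates, earliest start is July 17 → zeta.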